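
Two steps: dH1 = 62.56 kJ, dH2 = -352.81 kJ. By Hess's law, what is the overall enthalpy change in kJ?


Hess's law: enthalpy is a state function, so add the step enthalpies.
dH_total = dH1 + dH2 = 62.56 + (-352.81)
dH_total = -290.25 kJ:

-290.25 kJ


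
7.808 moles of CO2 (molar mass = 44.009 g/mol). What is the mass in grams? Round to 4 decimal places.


mass = n * M
mass = 7.808 * 44.009
mass = 343.622272 g, rounded to 4 dp:

343.6223 g


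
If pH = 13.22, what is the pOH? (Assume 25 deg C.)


At 25 deg C, pH + pOH = 14.
pOH = 14 - pH = 14 - 13.22
pOH = 0.78:

0.78


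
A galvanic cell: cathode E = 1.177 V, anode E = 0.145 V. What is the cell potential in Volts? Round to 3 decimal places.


Standard cell potential: E_cell = E_cathode - E_anode.
E_cell = 1.177 - (0.145)
E_cell = 1.032 V, rounded to 3 dp:

1.032 V


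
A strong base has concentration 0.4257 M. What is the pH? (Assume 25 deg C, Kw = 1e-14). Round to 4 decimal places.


A strong base dissociates completely, so [OH-] equals the given concentration.
pOH = -log10([OH-]) = -log10(0.4257) = 0.370896
pH = 14 - pOH = 14 - 0.370896
pH = 13.629104, rounded to 4 dp:

13.6291


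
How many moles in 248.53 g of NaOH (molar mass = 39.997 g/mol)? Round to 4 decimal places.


n = mass / M
n = 248.53 / 39.997
n = 6.21371603 mol, rounded to 4 dp:

6.2137 mol


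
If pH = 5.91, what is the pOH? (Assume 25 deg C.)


At 25 deg C, pH + pOH = 14.
pOH = 14 - pH = 14 - 5.91
pOH = 8.09:

8.09


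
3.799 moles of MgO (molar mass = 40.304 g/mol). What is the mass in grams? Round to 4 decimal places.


mass = n * M
mass = 3.799 * 40.304
mass = 153.114896 g, rounded to 4 dp:

153.1149 g


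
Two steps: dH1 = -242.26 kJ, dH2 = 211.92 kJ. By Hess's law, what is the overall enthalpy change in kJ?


Hess's law: enthalpy is a state function, so add the step enthalpies.
dH_total = dH1 + dH2 = -242.26 + (211.92)
dH_total = -30.34 kJ:

-30.34 kJ


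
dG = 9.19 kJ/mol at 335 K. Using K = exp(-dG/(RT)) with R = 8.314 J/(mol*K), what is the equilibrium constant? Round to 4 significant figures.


dG is in kJ/mol; multiply by 1000 to match R in J/(mol*K).
RT = 8.314 * 335 = 2785.19 J/mol
exponent = -dG*1000 / (RT) = -(9.19*1000) / 2785.19 = -3.29959536
K = exp(-3.29959536)
K = 0.036898095, rounded to 4 significant figures:

0.03690


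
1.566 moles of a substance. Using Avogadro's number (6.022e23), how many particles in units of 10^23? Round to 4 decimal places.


N = n * NA, then divide by 1e23 for the requested units.
N / 1e23 = n * 6.022
N / 1e23 = 1.566 * 6.022
N / 1e23 = 9.430452, rounded to 4 dp:

9.4305


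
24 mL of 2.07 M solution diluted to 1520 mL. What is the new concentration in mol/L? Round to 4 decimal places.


Dilution: M1*V1 = M2*V2, solve for M2.
M2 = M1*V1 / V2
M2 = 2.07 * 24 / 1520
M2 = 49.68 / 1520
M2 = 0.03268421 mol/L, rounded to 4 dp:

0.0327 mol/L


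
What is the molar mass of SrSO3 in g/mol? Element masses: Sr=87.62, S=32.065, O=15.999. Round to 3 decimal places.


M = sum(count * atomic_mass) over atoms.
M = 1*87.62 + 1*32.065 + 3*15.999
M = 87.62 + 32.065 + 47.997
M = 167.682 g/mol, rounded to 3 dp:

167.682 g/mol


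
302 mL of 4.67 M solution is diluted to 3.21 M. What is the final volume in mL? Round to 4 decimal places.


Dilution: M1*V1 = M2*V2, solve for V2.
V2 = M1*V1 / M2
V2 = 4.67 * 302 / 3.21
V2 = 1410.34 / 3.21
V2 = 439.35825545 mL, rounded to 4 dp:

439.3583 mL


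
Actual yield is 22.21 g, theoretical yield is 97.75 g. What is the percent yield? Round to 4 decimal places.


% yield = 100 * actual / theoretical
% yield = 100 * 22.21 / 97.75
% yield = 22.72122762 %, rounded to 4 dp:

22.7212 %


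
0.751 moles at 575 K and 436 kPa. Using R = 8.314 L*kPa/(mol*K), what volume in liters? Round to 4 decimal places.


PV = nRT, solve for V = nRT / P.
nRT = 0.751 * 8.314 * 575 = 3590.1931
V = 3590.1931 / 436
V = 8.23438784 L, rounded to 4 dp:

8.2344 L


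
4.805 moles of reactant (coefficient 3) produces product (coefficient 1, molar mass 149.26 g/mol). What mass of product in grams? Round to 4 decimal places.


Use the coefficient ratio to convert reactant moles to product moles, then multiply by the product's molar mass.
moles_P = moles_R * (coeff_P / coeff_R) = 4.805 * (1/3) = 1.601667
mass_P = moles_P * M_P = 1.601667 * 149.26
mass_P = 239.06481642 g, rounded to 4 dp:

239.0648 g


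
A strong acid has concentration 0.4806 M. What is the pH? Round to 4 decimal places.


A strong acid dissociates completely, so [H+] equals the given concentration.
pH = -log10([H+]) = -log10(0.4806)
pH = 0.31821623, rounded to 4 dp:

0.3182


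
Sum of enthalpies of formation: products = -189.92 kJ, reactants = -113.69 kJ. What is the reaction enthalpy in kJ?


dH_rxn = sum(dH_f products) - sum(dH_f reactants)
dH_rxn = -189.92 - (-113.69)
dH_rxn = -76.23 kJ:

-76.23 kJ


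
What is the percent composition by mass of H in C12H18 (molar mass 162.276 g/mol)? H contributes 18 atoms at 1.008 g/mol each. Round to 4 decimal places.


pct = 100 * (n_elem * M_elem) / M_total
mass_contribution = 18 * 1.008 = 18.144 g/mol
pct = 100 * 18.144 / 162.276
pct = 11.18095097 %, rounded to 4 dp:

11.1810 %


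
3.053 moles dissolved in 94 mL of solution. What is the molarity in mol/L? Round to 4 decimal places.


Convert volume to liters: V_L = V_mL / 1000.
V_L = 94 / 1000 = 0.094 L
M = n / V_L = 3.053 / 0.094
M = 32.4787234 mol/L, rounded to 4 dp:

32.4787 mol/L


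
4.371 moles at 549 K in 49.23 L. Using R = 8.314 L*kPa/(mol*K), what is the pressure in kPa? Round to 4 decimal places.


PV = nRT, solve for P = nRT / V.
nRT = 4.371 * 8.314 * 549 = 19950.9312
P = 19950.9312 / 49.23
P = 405.25962218 kPa, rounded to 4 dp:

405.2596 kPa


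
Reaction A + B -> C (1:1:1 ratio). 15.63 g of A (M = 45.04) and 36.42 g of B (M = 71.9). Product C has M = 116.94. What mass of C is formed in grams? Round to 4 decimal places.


Find moles of each reactant; the smaller value is the limiting reagent in a 1:1:1 reaction, so moles_C equals moles of the limiter.
n_A = mass_A / M_A = 15.63 / 45.04 = 0.347025 mol
n_B = mass_B / M_B = 36.42 / 71.9 = 0.506537 mol
Limiting reagent: A (smaller), n_limiting = 0.347025 mol
mass_C = n_limiting * M_C = 0.347025 * 116.94
mass_C = 40.5811035 g, rounded to 4 dp:

40.5811 g


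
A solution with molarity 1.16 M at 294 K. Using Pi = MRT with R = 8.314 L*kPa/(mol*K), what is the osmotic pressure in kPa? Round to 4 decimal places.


Osmotic pressure (van't Hoff): Pi = M*R*T.
RT = 8.314 * 294 = 2444.316
Pi = 1.16 * 2444.316
Pi = 2835.40656 kPa, rounded to 4 dp:

2835.4066 kPa


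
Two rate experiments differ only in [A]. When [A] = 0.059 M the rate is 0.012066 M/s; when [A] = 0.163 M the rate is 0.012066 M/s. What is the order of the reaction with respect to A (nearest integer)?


Rate is proportional to [A]^n, so rate2/rate1 = ([A]2/[A]1)^n. Take logs to solve for n.
rate2/rate1 = 0.012066 / 0.012066 = 1.0
[A]2/[A]1 = 0.163 / 0.059 = 2.7627
n = ln(1.0) / ln(2.7627) = 0.0
Nearest integer order:

0


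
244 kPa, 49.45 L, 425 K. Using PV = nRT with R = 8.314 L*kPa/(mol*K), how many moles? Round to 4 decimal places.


PV = nRT, solve for n = PV / (RT).
PV = 244 * 49.45 = 12065.8
RT = 8.314 * 425 = 3533.45
n = 12065.8 / 3533.45
n = 3.41473631 mol, rounded to 4 dp:

3.4147 mol


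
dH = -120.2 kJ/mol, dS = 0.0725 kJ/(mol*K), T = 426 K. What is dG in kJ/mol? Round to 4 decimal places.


Gibbs: dG = dH - T*dS (consistent units, dS already in kJ/(mol*K)).
T*dS = 426 * 0.0725 = 30.885
dG = -120.2 - (30.885)
dG = -151.085 kJ/mol, rounded to 4 dp:

-151.0850 kJ/mol


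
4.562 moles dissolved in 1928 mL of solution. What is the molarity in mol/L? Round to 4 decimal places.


Convert volume to liters: V_L = V_mL / 1000.
V_L = 1928 / 1000 = 1.928 L
M = n / V_L = 4.562 / 1.928
M = 2.36618257 mol/L, rounded to 4 dp:

2.3662 mol/L


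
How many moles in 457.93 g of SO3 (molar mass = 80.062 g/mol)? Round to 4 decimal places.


n = mass / M
n = 457.93 / 80.062
n = 5.71969224 mol, rounded to 4 dp:

5.7197 mol


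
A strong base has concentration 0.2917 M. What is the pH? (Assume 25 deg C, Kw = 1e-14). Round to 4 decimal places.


A strong base dissociates completely, so [OH-] equals the given concentration.
pOH = -log10([OH-]) = -log10(0.2917) = 0.535064
pH = 14 - pOH = 14 - 0.535064
pH = 13.464936, rounded to 4 dp:

13.4649


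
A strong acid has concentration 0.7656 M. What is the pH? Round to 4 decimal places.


A strong acid dissociates completely, so [H+] equals the given concentration.
pH = -log10([H+]) = -log10(0.7656)
pH = 0.11599808, rounded to 4 dp:

0.1160


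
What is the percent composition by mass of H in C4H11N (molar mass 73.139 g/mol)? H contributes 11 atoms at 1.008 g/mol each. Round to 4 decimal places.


pct = 100 * (n_elem * M_elem) / M_total
mass_contribution = 11 * 1.008 = 11.088 g/mol
pct = 100 * 11.088 / 73.139
pct = 15.16017446 %, rounded to 4 dp:

15.1602 %


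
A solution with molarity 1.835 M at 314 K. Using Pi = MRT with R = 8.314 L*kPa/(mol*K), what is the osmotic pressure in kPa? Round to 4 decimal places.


Osmotic pressure (van't Hoff): Pi = M*R*T.
RT = 8.314 * 314 = 2610.596
Pi = 1.835 * 2610.596
Pi = 4790.44366 kPa, rounded to 4 dp:

4790.4437 kPa


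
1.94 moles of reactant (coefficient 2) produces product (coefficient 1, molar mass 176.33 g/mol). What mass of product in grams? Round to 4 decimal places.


Use the coefficient ratio to convert reactant moles to product moles, then multiply by the product's molar mass.
moles_P = moles_R * (coeff_P / coeff_R) = 1.94 * (1/2) = 0.97
mass_P = moles_P * M_P = 0.97 * 176.33
mass_P = 171.0401 g, rounded to 4 dp:

171.0401 g


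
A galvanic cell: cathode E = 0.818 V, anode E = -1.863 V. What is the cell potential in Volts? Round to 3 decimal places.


Standard cell potential: E_cell = E_cathode - E_anode.
E_cell = 0.818 - (-1.863)
E_cell = 2.681 V, rounded to 3 dp:

2.681 V


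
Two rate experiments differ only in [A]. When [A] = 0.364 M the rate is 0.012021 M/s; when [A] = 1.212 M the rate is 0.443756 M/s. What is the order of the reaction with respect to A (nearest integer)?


Rate is proportional to [A]^n, so rate2/rate1 = ([A]2/[A]1)^n. Take logs to solve for n.
rate2/rate1 = 0.443756 / 0.012021 = 36.9151
[A]2/[A]1 = 1.212 / 0.364 = 3.3297
n = ln(36.9151) / ln(3.3297) = 3.0
Nearest integer order:

3


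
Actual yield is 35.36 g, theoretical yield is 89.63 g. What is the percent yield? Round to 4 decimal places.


% yield = 100 * actual / theoretical
% yield = 100 * 35.36 / 89.63
% yield = 39.45107665 %, rounded to 4 dp:

39.4511 %


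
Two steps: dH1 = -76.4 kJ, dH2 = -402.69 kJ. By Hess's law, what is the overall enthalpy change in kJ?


Hess's law: enthalpy is a state function, so add the step enthalpies.
dH_total = dH1 + dH2 = -76.4 + (-402.69)
dH_total = -479.09 kJ:

-479.09 kJ


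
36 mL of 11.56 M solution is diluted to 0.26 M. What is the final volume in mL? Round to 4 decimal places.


Dilution: M1*V1 = M2*V2, solve for V2.
V2 = M1*V1 / M2
V2 = 11.56 * 36 / 0.26
V2 = 416.16 / 0.26
V2 = 1600.61538462 mL, rounded to 4 dp:

1600.6154 mL


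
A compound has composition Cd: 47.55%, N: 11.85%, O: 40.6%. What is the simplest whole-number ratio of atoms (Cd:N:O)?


Assume 100 g of compound, divide each mass% by atomic mass to get moles, then normalize by the smallest to get a raw atom ratio.
Moles per 100 g: Cd: 47.55/112.414 = 0.423, N: 11.85/14.007 = 0.846, O: 40.6/15.999 = 2.5377
Raw ratio (divide by min = 0.423): Cd: 1.0, N: 2.0, O: 5.999
Multiply by 1 to clear fractions: Cd: 1.0 ~= 1, N: 2.0 ~= 2, O: 5.999 ~= 6
Reduce by GCD to get the simplest whole-number ratio:

1:2:6


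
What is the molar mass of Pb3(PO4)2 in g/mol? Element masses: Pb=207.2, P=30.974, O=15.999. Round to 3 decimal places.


M = sum(count * atomic_mass) over atoms.
M = 3*207.2 + 2*30.974 + 8*15.999
M = 621.6 + 61.948 + 127.992
M = 811.54 g/mol, rounded to 3 dp:

811.540 g/mol


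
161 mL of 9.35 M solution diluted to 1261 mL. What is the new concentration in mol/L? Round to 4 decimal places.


Dilution: M1*V1 = M2*V2, solve for M2.
M2 = M1*V1 / V2
M2 = 9.35 * 161 / 1261
M2 = 1505.35 / 1261
M2 = 1.19377478 mol/L, rounded to 4 dp:

1.1938 mol/L


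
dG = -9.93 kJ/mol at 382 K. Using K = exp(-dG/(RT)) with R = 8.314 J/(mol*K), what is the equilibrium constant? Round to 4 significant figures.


dG is in kJ/mol; multiply by 1000 to match R in J/(mol*K).
RT = 8.314 * 382 = 3175.948 J/mol
exponent = -dG*1000 / (RT) = -(-9.93*1000) / 3175.948 = 3.1266255
K = exp(3.1266255)
K = 22.796921, rounded to 4 significant figures:

22.80


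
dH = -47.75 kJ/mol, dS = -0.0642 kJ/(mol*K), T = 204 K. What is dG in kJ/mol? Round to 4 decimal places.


Gibbs: dG = dH - T*dS (consistent units, dS already in kJ/(mol*K)).
T*dS = 204 * -0.0642 = -13.0968
dG = -47.75 - (-13.0968)
dG = -34.6532 kJ/mol, rounded to 4 dp:

-34.6532 kJ/mol


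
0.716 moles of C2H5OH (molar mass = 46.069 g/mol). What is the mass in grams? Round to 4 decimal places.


mass = n * M
mass = 0.716 * 46.069
mass = 32.985404 g, rounded to 4 dp:

32.9854 g


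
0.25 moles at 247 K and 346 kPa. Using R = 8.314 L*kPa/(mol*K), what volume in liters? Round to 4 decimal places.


PV = nRT, solve for V = nRT / P.
nRT = 0.25 * 8.314 * 247 = 513.3895
V = 513.3895 / 346
V = 1.48378468 L, rounded to 4 dp:

1.4838 L


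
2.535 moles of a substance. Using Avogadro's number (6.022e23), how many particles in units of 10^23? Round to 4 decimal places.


N = n * NA, then divide by 1e23 for the requested units.
N / 1e23 = n * 6.022
N / 1e23 = 2.535 * 6.022
N / 1e23 = 15.26577, rounded to 4 dp:

15.2658


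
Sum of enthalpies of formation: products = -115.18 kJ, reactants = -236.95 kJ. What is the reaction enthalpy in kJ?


dH_rxn = sum(dH_f products) - sum(dH_f reactants)
dH_rxn = -115.18 - (-236.95)
dH_rxn = 121.77 kJ:

121.77 kJ


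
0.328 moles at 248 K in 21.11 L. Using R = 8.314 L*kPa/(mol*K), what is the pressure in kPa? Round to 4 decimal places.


PV = nRT, solve for P = nRT / V.
nRT = 0.328 * 8.314 * 248 = 676.294
P = 676.294 / 21.11
P = 32.03666509 kPa, rounded to 4 dp:

32.0367 kPa


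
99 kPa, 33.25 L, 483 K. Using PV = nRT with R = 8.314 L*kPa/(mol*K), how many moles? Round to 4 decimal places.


PV = nRT, solve for n = PV / (RT).
PV = 99 * 33.25 = 3291.75
RT = 8.314 * 483 = 4015.662
n = 3291.75 / 4015.662
n = 0.81972786 mol, rounded to 4 dp:

0.8197 mol


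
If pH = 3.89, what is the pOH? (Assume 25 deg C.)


At 25 deg C, pH + pOH = 14.
pOH = 14 - pH = 14 - 3.89
pOH = 10.11:

10.11


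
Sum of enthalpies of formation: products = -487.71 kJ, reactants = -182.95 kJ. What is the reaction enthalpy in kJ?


dH_rxn = sum(dH_f products) - sum(dH_f reactants)
dH_rxn = -487.71 - (-182.95)
dH_rxn = -304.76 kJ:

-304.76 kJ


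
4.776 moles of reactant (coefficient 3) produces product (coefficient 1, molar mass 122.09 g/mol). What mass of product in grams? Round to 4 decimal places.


Use the coefficient ratio to convert reactant moles to product moles, then multiply by the product's molar mass.
moles_P = moles_R * (coeff_P / coeff_R) = 4.776 * (1/3) = 1.592
mass_P = moles_P * M_P = 1.592 * 122.09
mass_P = 194.36728 g, rounded to 4 dp:

194.3673 g


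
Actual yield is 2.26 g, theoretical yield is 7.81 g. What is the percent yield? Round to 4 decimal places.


% yield = 100 * actual / theoretical
% yield = 100 * 2.26 / 7.81
% yield = 28.93725992 %, rounded to 4 dp:

28.9373 %


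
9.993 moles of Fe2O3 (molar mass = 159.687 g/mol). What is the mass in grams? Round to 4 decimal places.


mass = n * M
mass = 9.993 * 159.687
mass = 1595.752191 g, rounded to 4 dp:

1595.7522 g


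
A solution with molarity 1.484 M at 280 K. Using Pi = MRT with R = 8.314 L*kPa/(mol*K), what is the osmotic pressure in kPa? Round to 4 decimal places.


Osmotic pressure (van't Hoff): Pi = M*R*T.
RT = 8.314 * 280 = 2327.92
Pi = 1.484 * 2327.92
Pi = 3454.63328 kPa, rounded to 4 dp:

3454.6333 kPa


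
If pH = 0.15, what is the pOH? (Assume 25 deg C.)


At 25 deg C, pH + pOH = 14.
pOH = 14 - pH = 14 - 0.15
pOH = 13.85:

13.85


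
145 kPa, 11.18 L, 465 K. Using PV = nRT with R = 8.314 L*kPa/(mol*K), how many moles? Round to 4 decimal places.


PV = nRT, solve for n = PV / (RT).
PV = 145 * 11.18 = 1621.1
RT = 8.314 * 465 = 3866.01
n = 1621.1 / 3866.01
n = 0.41932121 mol, rounded to 4 dp:

0.4193 mol


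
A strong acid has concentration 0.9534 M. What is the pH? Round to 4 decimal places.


A strong acid dissociates completely, so [H+] equals the given concentration.
pH = -log10([H+]) = -log10(0.9534)
pH = 0.02072485, rounded to 4 dp:

0.0207


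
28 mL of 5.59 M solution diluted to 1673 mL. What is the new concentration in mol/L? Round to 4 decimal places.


Dilution: M1*V1 = M2*V2, solve for M2.
M2 = M1*V1 / V2
M2 = 5.59 * 28 / 1673
M2 = 156.52 / 1673
M2 = 0.09355649 mol/L, rounded to 4 dp:

0.0936 mol/L


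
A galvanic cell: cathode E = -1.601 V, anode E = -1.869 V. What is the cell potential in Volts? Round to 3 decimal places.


Standard cell potential: E_cell = E_cathode - E_anode.
E_cell = -1.601 - (-1.869)
E_cell = 0.268 V, rounded to 3 dp:

0.268 V


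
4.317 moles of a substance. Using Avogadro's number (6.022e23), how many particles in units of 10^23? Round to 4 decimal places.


N = n * NA, then divide by 1e23 for the requested units.
N / 1e23 = n * 6.022
N / 1e23 = 4.317 * 6.022
N / 1e23 = 25.996974, rounded to 4 dp:

25.9970


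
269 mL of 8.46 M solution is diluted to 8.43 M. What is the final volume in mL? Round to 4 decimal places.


Dilution: M1*V1 = M2*V2, solve for V2.
V2 = M1*V1 / M2
V2 = 8.46 * 269 / 8.43
V2 = 2275.74 / 8.43
V2 = 269.95729537 mL, rounded to 4 dp:

269.9573 mL


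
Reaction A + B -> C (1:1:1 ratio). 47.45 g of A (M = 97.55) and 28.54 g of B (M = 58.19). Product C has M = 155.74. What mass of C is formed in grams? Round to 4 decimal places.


Find moles of each reactant; the smaller value is the limiting reagent in a 1:1:1 reaction, so moles_C equals moles of the limiter.
n_A = mass_A / M_A = 47.45 / 97.55 = 0.486417 mol
n_B = mass_B / M_B = 28.54 / 58.19 = 0.490462 mol
Limiting reagent: A (smaller), n_limiting = 0.486417 mol
mass_C = n_limiting * M_C = 0.486417 * 155.74
mass_C = 75.75458358 g, rounded to 4 dp:

75.7546 g


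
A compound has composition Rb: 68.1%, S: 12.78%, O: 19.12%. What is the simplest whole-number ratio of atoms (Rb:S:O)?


Assume 100 g of compound, divide each mass% by atomic mass to get moles, then normalize by the smallest to get a raw atom ratio.
Moles per 100 g: Rb: 68.1/85.468 = 0.7968, S: 12.78/32.065 = 0.3986, O: 19.12/15.999 = 1.1951
Raw ratio (divide by min = 0.3986): Rb: 1.999, S: 1.0, O: 2.998
Multiply by 1 to clear fractions: Rb: 1.999 ~= 2, S: 1.0 ~= 1, O: 2.998 ~= 3
Reduce by GCD to get the simplest whole-number ratio:

2:1:3


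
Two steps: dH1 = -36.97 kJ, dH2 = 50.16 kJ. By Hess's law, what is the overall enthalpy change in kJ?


Hess's law: enthalpy is a state function, so add the step enthalpies.
dH_total = dH1 + dH2 = -36.97 + (50.16)
dH_total = 13.19 kJ:

13.19 kJ


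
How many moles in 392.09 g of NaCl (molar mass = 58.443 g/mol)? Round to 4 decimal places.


n = mass / M
n = 392.09 / 58.443
n = 6.70893007 mol, rounded to 4 dp:

6.7089 mol


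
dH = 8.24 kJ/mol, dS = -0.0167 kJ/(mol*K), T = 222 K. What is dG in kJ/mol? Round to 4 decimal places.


Gibbs: dG = dH - T*dS (consistent units, dS already in kJ/(mol*K)).
T*dS = 222 * -0.0167 = -3.7074
dG = 8.24 - (-3.7074)
dG = 11.9474 kJ/mol, rounded to 4 dp:

11.9474 kJ/mol


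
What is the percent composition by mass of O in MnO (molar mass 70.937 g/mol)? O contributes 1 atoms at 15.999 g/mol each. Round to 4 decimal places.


pct = 100 * (n_elem * M_elem) / M_total
mass_contribution = 1 * 15.999 = 15.999 g/mol
pct = 100 * 15.999 / 70.937
pct = 22.55381536 %, rounded to 4 dp:

22.5538 %


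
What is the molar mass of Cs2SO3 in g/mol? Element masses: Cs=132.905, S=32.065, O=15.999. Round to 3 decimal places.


M = sum(count * atomic_mass) over atoms.
M = 2*132.905 + 1*32.065 + 3*15.999
M = 265.81 + 32.065 + 47.997
M = 345.872 g/mol, rounded to 3 dp:

345.872 g/mol


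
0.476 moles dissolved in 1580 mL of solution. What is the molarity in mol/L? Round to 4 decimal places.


Convert volume to liters: V_L = V_mL / 1000.
V_L = 1580 / 1000 = 1.58 L
M = n / V_L = 0.476 / 1.58
M = 0.30126582 mol/L, rounded to 4 dp:

0.3013 mol/L


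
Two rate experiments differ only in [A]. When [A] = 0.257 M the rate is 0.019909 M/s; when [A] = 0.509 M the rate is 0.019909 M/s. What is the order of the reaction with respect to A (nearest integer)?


Rate is proportional to [A]^n, so rate2/rate1 = ([A]2/[A]1)^n. Take logs to solve for n.
rate2/rate1 = 0.019909 / 0.019909 = 1.0
[A]2/[A]1 = 0.509 / 0.257 = 1.9805
n = ln(1.0) / ln(1.9805) = 0.0
Nearest integer order:

0


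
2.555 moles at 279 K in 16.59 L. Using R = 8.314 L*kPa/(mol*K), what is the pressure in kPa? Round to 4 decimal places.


PV = nRT, solve for P = nRT / V.
nRT = 2.555 * 8.314 * 279 = 5926.5933
P = 5926.5933 / 16.59
P = 357.23889693 kPa, rounded to 4 dp:

357.2389 kPa


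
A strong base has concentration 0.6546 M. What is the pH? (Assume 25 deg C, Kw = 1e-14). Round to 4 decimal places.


A strong base dissociates completely, so [OH-] equals the given concentration.
pOH = -log10([OH-]) = -log10(0.6546) = 0.184024
pH = 14 - pOH = 14 - 0.184024
pH = 13.815976, rounded to 4 dp:

13.8160


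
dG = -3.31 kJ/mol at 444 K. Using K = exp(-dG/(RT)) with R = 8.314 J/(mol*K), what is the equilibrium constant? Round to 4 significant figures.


dG is in kJ/mol; multiply by 1000 to match R in J/(mol*K).
RT = 8.314 * 444 = 3691.416 J/mol
exponent = -dG*1000 / (RT) = -(-3.31*1000) / 3691.416 = 0.89667488
K = exp(0.89667488)
K = 2.4514382, rounded to 4 significant figures:

2.451


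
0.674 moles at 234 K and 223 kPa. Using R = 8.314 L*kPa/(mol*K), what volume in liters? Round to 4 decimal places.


PV = nRT, solve for V = nRT / P.
nRT = 0.674 * 8.314 * 234 = 1311.2508
V = 1311.2508 / 223
V = 5.88004843 L, rounded to 4 dp:

5.8800 L


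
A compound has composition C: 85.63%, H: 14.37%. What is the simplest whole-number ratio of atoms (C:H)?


Assume 100 g of compound, divide each mass% by atomic mass to get moles, then normalize by the smallest to get a raw atom ratio.
Moles per 100 g: C: 85.63/12.011 = 7.1293, H: 14.37/1.008 = 14.256
Raw ratio (divide by min = 7.1293): C: 1.0, H: 2.0
Multiply by 1 to clear fractions: C: 1.0 ~= 1, H: 2.0 ~= 2
Reduce by GCD to get the simplest whole-number ratio:

1:2


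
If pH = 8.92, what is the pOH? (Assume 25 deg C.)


At 25 deg C, pH + pOH = 14.
pOH = 14 - pH = 14 - 8.92
pOH = 5.08:

5.08


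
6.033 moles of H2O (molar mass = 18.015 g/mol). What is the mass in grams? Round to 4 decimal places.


mass = n * M
mass = 6.033 * 18.015
mass = 108.684495 g, rounded to 4 dp:

108.6845 g


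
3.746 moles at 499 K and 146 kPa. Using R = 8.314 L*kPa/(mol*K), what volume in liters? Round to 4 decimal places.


PV = nRT, solve for V = nRT / P.
nRT = 3.746 * 8.314 * 499 = 15540.9778
V = 15540.9778 / 146
V = 106.44505342 L, rounded to 4 dp:

106.4451 L


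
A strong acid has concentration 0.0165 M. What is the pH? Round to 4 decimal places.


A strong acid dissociates completely, so [H+] equals the given concentration.
pH = -log10([H+]) = -log10(0.0165)
pH = 1.78251606, rounded to 4 dp:

1.7825


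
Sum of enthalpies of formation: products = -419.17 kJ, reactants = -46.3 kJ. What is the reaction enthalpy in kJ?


dH_rxn = sum(dH_f products) - sum(dH_f reactants)
dH_rxn = -419.17 - (-46.3)
dH_rxn = -372.87 kJ:

-372.87 kJ


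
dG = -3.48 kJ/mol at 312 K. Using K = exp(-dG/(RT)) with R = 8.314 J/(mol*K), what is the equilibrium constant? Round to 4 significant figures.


dG is in kJ/mol; multiply by 1000 to match R in J/(mol*K).
RT = 8.314 * 312 = 2593.968 J/mol
exponent = -dG*1000 / (RT) = -(-3.48*1000) / 2593.968 = 1.34157399
K = exp(1.34157399)
K = 3.8250594, rounded to 4 significant figures:

3.825


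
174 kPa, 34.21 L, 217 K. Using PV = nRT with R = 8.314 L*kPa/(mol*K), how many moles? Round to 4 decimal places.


PV = nRT, solve for n = PV / (RT).
PV = 174 * 34.21 = 5952.54
RT = 8.314 * 217 = 1804.138
n = 5952.54 / 1804.138
n = 3.29938175 mol, rounded to 4 dp:

3.2994 mol


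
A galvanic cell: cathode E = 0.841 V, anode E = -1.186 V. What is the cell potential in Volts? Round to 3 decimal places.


Standard cell potential: E_cell = E_cathode - E_anode.
E_cell = 0.841 - (-1.186)
E_cell = 2.027 V, rounded to 3 dp:

2.027 V


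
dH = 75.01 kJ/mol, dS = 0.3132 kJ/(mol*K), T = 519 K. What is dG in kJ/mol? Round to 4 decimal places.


Gibbs: dG = dH - T*dS (consistent units, dS already in kJ/(mol*K)).
T*dS = 519 * 0.3132 = 162.5508
dG = 75.01 - (162.5508)
dG = -87.5408 kJ/mol, rounded to 4 dp:

-87.5408 kJ/mol


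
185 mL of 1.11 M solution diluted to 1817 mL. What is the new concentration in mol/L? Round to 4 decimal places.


Dilution: M1*V1 = M2*V2, solve for M2.
M2 = M1*V1 / V2
M2 = 1.11 * 185 / 1817
M2 = 205.35 / 1817
M2 = 0.11301596 mol/L, rounded to 4 dp:

0.1130 mol/L


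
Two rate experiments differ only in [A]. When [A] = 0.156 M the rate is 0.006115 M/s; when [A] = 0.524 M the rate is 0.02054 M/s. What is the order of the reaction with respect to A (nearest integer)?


Rate is proportional to [A]^n, so rate2/rate1 = ([A]2/[A]1)^n. Take logs to solve for n.
rate2/rate1 = 0.02054 / 0.006115 = 3.359
[A]2/[A]1 = 0.524 / 0.156 = 3.359
n = ln(3.359) / ln(3.359) = 1.0
Nearest integer order:

1


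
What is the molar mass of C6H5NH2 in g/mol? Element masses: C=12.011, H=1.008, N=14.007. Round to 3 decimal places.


M = sum(count * atomic_mass) over atoms.
M = 6*12.011 + 7*1.008 + 1*14.007
M = 72.066 + 7.056 + 14.007
M = 93.129 g/mol, rounded to 3 dp:

93.129 g/mol


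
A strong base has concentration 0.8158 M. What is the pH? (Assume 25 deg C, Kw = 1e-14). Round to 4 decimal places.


A strong base dissociates completely, so [OH-] equals the given concentration.
pOH = -log10([OH-]) = -log10(0.8158) = 0.088416
pH = 14 - pOH = 14 - 0.088416
pH = 13.911584, rounded to 4 dp:

13.9116


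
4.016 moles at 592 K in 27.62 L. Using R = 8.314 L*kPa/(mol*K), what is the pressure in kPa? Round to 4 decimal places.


PV = nRT, solve for P = nRT / V.
nRT = 4.016 * 8.314 * 592 = 19766.3022
P = 19766.3022 / 27.62
P = 715.65178132 kPa, rounded to 4 dp:

715.6518 kPa


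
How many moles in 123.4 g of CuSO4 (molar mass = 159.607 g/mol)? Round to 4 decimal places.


n = mass / M
n = 123.4 / 159.607
n = 0.77314905 mol, rounded to 4 dp:

0.7731 mol


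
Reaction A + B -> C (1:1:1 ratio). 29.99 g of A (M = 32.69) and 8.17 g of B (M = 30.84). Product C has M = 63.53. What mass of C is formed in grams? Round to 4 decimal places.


Find moles of each reactant; the smaller value is the limiting reagent in a 1:1:1 reaction, so moles_C equals moles of the limiter.
n_A = mass_A / M_A = 29.99 / 32.69 = 0.917406 mol
n_B = mass_B / M_B = 8.17 / 30.84 = 0.264916 mol
Limiting reagent: B (smaller), n_limiting = 0.264916 mol
mass_C = n_limiting * M_C = 0.264916 * 63.53
mass_C = 16.83011348 g, rounded to 4 dp:

16.8301 g


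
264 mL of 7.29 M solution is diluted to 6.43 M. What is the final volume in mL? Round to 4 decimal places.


Dilution: M1*V1 = M2*V2, solve for V2.
V2 = M1*V1 / M2
V2 = 7.29 * 264 / 6.43
V2 = 1924.56 / 6.43
V2 = 299.30948678 mL, rounded to 4 dp:

299.3095 mL


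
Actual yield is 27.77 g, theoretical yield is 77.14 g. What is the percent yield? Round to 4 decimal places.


% yield = 100 * actual / theoretical
% yield = 100 * 27.77 / 77.14
% yield = 35.99948146 %, rounded to 4 dp:

35.9995 %


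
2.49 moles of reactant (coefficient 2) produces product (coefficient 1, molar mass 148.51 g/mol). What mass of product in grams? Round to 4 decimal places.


Use the coefficient ratio to convert reactant moles to product moles, then multiply by the product's molar mass.
moles_P = moles_R * (coeff_P / coeff_R) = 2.49 * (1/2) = 1.245
mass_P = moles_P * M_P = 1.245 * 148.51
mass_P = 184.89495 g, rounded to 4 dp:

184.8950 g


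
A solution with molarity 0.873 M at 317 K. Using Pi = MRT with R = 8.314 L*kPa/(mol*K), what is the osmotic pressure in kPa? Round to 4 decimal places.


Osmotic pressure (van't Hoff): Pi = M*R*T.
RT = 8.314 * 317 = 2635.538
Pi = 0.873 * 2635.538
Pi = 2300.824674 kPa, rounded to 4 dp:

2300.8247 kPa


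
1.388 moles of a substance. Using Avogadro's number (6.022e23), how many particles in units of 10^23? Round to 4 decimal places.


N = n * NA, then divide by 1e23 for the requested units.
N / 1e23 = n * 6.022
N / 1e23 = 1.388 * 6.022
N / 1e23 = 8.358536, rounded to 4 dp:

8.3585


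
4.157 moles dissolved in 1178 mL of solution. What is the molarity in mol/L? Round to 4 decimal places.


Convert volume to liters: V_L = V_mL / 1000.
V_L = 1178 / 1000 = 1.178 L
M = n / V_L = 4.157 / 1.178
M = 3.52886248 mol/L, rounded to 4 dp:

3.5289 mol/L


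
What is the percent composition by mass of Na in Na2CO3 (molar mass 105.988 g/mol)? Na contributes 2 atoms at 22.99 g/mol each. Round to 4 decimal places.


pct = 100 * (n_elem * M_elem) / M_total
mass_contribution = 2 * 22.99 = 45.98 g/mol
pct = 100 * 45.98 / 105.988
pct = 43.38226969 %, rounded to 4 dp:

43.3823 %


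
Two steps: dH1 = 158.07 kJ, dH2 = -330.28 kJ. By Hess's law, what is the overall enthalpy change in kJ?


Hess's law: enthalpy is a state function, so add the step enthalpies.
dH_total = dH1 + dH2 = 158.07 + (-330.28)
dH_total = -172.21 kJ:

-172.21 kJ


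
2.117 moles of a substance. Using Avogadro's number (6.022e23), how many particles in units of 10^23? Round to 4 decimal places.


N = n * NA, then divide by 1e23 for the requested units.
N / 1e23 = n * 6.022
N / 1e23 = 2.117 * 6.022
N / 1e23 = 12.748574, rounded to 4 dp:

12.7486


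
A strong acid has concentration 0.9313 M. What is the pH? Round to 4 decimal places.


A strong acid dissociates completely, so [H+] equals the given concentration.
pH = -log10([H+]) = -log10(0.9313)
pH = 0.0309104, rounded to 4 dp:

0.0309


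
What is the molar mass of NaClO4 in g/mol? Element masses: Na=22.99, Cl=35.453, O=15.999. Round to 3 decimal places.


M = sum(count * atomic_mass) over atoms.
M = 1*22.99 + 1*35.453 + 4*15.999
M = 22.99 + 35.453 + 63.996
M = 122.439 g/mol, rounded to 3 dp:

122.439 g/mol


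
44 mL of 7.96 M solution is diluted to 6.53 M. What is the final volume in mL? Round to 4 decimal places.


Dilution: M1*V1 = M2*V2, solve for V2.
V2 = M1*V1 / M2
V2 = 7.96 * 44 / 6.53
V2 = 350.24 / 6.53
V2 = 53.63552833 mL, rounded to 4 dp:

53.6355 mL


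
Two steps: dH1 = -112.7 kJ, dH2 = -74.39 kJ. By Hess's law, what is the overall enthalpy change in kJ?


Hess's law: enthalpy is a state function, so add the step enthalpies.
dH_total = dH1 + dH2 = -112.7 + (-74.39)
dH_total = -187.09 kJ:

-187.09 kJ


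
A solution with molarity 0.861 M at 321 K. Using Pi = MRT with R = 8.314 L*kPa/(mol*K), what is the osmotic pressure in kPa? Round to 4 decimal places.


Osmotic pressure (van't Hoff): Pi = M*R*T.
RT = 8.314 * 321 = 2668.794
Pi = 0.861 * 2668.794
Pi = 2297.831634 kPa, rounded to 4 dp:

2297.8316 kPa


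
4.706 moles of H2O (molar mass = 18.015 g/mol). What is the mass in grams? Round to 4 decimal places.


mass = n * M
mass = 4.706 * 18.015
mass = 84.77859 g, rounded to 4 dp:

84.7786 g


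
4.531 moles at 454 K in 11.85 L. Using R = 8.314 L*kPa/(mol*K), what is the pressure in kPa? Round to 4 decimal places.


PV = nRT, solve for P = nRT / V.
nRT = 4.531 * 8.314 * 454 = 17102.5132
P = 17102.5132 / 11.85
P = 1443.25005907 kPa, rounded to 4 dp:

1443.2501 kPa


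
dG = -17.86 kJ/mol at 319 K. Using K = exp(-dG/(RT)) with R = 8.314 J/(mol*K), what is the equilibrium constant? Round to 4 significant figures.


dG is in kJ/mol; multiply by 1000 to match R in J/(mol*K).
RT = 8.314 * 319 = 2652.166 J/mol
exponent = -dG*1000 / (RT) = -(-17.86*1000) / 2652.166 = 6.73411845
K = exp(6.73411845)
K = 840.60212, rounded to 4 significant figures:

840.6


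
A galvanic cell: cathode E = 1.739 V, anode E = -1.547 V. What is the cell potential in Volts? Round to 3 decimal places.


Standard cell potential: E_cell = E_cathode - E_anode.
E_cell = 1.739 - (-1.547)
E_cell = 3.286 V, rounded to 3 dp:

3.286 V


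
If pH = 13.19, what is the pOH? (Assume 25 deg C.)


At 25 deg C, pH + pOH = 14.
pOH = 14 - pH = 14 - 13.19
pOH = 0.81:

0.81


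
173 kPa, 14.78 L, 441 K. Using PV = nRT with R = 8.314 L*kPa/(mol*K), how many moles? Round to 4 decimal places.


PV = nRT, solve for n = PV / (RT).
PV = 173 * 14.78 = 2556.94
RT = 8.314 * 441 = 3666.474
n = 2556.94 / 3666.474
n = 0.69738392 mol, rounded to 4 dp:

0.6974 mol


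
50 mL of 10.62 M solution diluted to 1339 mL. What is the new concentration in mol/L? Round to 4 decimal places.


Dilution: M1*V1 = M2*V2, solve for M2.
M2 = M1*V1 / V2
M2 = 10.62 * 50 / 1339
M2 = 531.0 / 1339
M2 = 0.3965646 mol/L, rounded to 4 dp:

0.3966 mol/L


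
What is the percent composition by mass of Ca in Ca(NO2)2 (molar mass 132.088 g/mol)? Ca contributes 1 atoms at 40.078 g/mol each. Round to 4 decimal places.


pct = 100 * (n_elem * M_elem) / M_total
mass_contribution = 1 * 40.078 = 40.078 g/mol
pct = 100 * 40.078 / 132.088
pct = 30.34189328 %, rounded to 4 dp:

30.3419 %


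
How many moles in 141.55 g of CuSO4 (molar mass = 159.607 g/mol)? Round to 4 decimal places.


n = mass / M
n = 141.55 / 159.607
n = 0.88686586 mol, rounded to 4 dp:

0.8869 mol


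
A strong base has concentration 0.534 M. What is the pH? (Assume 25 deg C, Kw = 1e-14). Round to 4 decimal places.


A strong base dissociates completely, so [OH-] equals the given concentration.
pOH = -log10([OH-]) = -log10(0.534) = 0.272459
pH = 14 - pOH = 14 - 0.272459
pH = 13.727541, rounded to 4 dp:

13.7275


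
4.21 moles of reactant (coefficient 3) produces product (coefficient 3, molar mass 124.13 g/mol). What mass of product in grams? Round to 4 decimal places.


Use the coefficient ratio to convert reactant moles to product moles, then multiply by the product's molar mass.
moles_P = moles_R * (coeff_P / coeff_R) = 4.21 * (3/3) = 4.21
mass_P = moles_P * M_P = 4.21 * 124.13
mass_P = 522.5873 g, rounded to 4 dp:

522.5873 g


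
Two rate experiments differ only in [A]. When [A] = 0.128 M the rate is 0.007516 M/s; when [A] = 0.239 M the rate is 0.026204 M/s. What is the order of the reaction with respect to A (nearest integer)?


Rate is proportional to [A]^n, so rate2/rate1 = ([A]2/[A]1)^n. Take logs to solve for n.
rate2/rate1 = 0.026204 / 0.007516 = 3.4864
[A]2/[A]1 = 0.239 / 0.128 = 1.8672
n = ln(3.4864) / ln(1.8672) = 2.0
Nearest integer order:

2


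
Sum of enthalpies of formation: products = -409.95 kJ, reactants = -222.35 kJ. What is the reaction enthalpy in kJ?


dH_rxn = sum(dH_f products) - sum(dH_f reactants)
dH_rxn = -409.95 - (-222.35)
dH_rxn = -187.6 kJ:

-187.60 kJ


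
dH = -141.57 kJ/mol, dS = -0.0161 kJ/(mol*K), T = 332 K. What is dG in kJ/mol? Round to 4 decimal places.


Gibbs: dG = dH - T*dS (consistent units, dS already in kJ/(mol*K)).
T*dS = 332 * -0.0161 = -5.3452
dG = -141.57 - (-5.3452)
dG = -136.2248 kJ/mol, rounded to 4 dp:

-136.2248 kJ/mol


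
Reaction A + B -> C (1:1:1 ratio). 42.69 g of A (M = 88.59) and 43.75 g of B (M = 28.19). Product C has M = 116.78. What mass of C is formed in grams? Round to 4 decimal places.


Find moles of each reactant; the smaller value is the limiting reagent in a 1:1:1 reaction, so moles_C equals moles of the limiter.
n_A = mass_A / M_A = 42.69 / 88.59 = 0.481883 mol
n_B = mass_B / M_B = 43.75 / 28.19 = 1.551969 mol
Limiting reagent: A (smaller), n_limiting = 0.481883 mol
mass_C = n_limiting * M_C = 0.481883 * 116.78
mass_C = 56.27429674 g, rounded to 4 dp:

56.2743 g


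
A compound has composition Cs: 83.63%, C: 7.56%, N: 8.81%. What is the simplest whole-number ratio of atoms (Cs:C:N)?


Assume 100 g of compound, divide each mass% by atomic mass to get moles, then normalize by the smallest to get a raw atom ratio.
Moles per 100 g: Cs: 83.63/132.905 = 0.6292, C: 7.56/12.011 = 0.6294, N: 8.81/14.007 = 0.629
Raw ratio (divide by min = 0.629): Cs: 1.0, C: 1.001, N: 1.0
Multiply by 1 to clear fractions: Cs: 1.0 ~= 1, C: 1.001 ~= 1, N: 1.0 ~= 1
Reduce by GCD to get the simplest whole-number ratio:

1:1:1


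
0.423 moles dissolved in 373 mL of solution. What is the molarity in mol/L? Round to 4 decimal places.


Convert volume to liters: V_L = V_mL / 1000.
V_L = 373 / 1000 = 0.373 L
M = n / V_L = 0.423 / 0.373
M = 1.13404826 mol/L, rounded to 4 dp:

1.1340 mol/L


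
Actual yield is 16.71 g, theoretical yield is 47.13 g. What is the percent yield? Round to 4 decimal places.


% yield = 100 * actual / theoretical
% yield = 100 * 16.71 / 47.13
% yield = 35.45512412 %, rounded to 4 dp:

35.4551 %


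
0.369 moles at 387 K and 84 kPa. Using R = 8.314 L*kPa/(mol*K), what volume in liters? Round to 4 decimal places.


PV = nRT, solve for V = nRT / P.
nRT = 0.369 * 8.314 * 387 = 1187.2641
V = 1187.2641 / 84
V = 14.13409643 L, rounded to 4 dp:

14.1341 L


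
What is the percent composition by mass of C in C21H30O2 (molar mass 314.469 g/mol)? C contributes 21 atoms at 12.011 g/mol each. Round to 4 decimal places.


pct = 100 * (n_elem * M_elem) / M_total
mass_contribution = 21 * 12.011 = 252.231 g/mol
pct = 100 * 252.231 / 314.469
pct = 80.20854202 %, rounded to 4 dp:

80.2085 %


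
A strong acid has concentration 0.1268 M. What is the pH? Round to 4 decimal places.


A strong acid dissociates completely, so [H+] equals the given concentration.
pH = -log10([H+]) = -log10(0.1268)
pH = 0.89688075, rounded to 4 dp:

0.8969


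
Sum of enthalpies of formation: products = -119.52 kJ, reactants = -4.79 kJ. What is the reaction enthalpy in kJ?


dH_rxn = sum(dH_f products) - sum(dH_f reactants)
dH_rxn = -119.52 - (-4.79)
dH_rxn = -114.73 kJ:

-114.73 kJ


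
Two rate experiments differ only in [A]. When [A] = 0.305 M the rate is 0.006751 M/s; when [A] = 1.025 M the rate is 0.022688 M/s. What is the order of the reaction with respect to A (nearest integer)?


Rate is proportional to [A]^n, so rate2/rate1 = ([A]2/[A]1)^n. Take logs to solve for n.
rate2/rate1 = 0.022688 / 0.006751 = 3.3607
[A]2/[A]1 = 1.025 / 0.305 = 3.3607
n = ln(3.3607) / ln(3.3607) = 1.0
Nearest integer order:

1


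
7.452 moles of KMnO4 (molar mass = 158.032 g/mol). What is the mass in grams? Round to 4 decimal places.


mass = n * M
mass = 7.452 * 158.032
mass = 1177.654464 g, rounded to 4 dp:

1177.6545 g


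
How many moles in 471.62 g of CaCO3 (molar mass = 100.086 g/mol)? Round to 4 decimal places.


n = mass / M
n = 471.62 / 100.086
n = 4.71214755 mol, rounded to 4 dp:

4.7121 mol


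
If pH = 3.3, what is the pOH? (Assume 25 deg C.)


At 25 deg C, pH + pOH = 14.
pOH = 14 - pH = 14 - 3.3
pOH = 10.7:

10.70


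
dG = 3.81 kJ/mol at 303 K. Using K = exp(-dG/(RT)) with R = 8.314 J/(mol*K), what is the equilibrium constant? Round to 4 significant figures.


dG is in kJ/mol; multiply by 1000 to match R in J/(mol*K).
RT = 8.314 * 303 = 2519.142 J/mol
exponent = -dG*1000 / (RT) = -(3.81*1000) / 2519.142 = -1.5124197
K = exp(-1.5124197)
K = 0.22037609, rounded to 4 significant figures:

0.2204


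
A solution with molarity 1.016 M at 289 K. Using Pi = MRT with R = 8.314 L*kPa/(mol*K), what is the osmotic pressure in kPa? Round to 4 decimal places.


Osmotic pressure (van't Hoff): Pi = M*R*T.
RT = 8.314 * 289 = 2402.746
Pi = 1.016 * 2402.746
Pi = 2441.189936 kPa, rounded to 4 dp:

2441.1899 kPa
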